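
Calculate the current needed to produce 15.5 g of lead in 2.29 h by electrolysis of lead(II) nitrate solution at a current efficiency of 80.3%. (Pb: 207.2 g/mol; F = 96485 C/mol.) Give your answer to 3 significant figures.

n(Pb) = 15.5 / 207.2 = 0.07481 mol
Pb²⁺ + 2e⁻ → Pb, so n(e⁻) = 2 × 0.07481 = 0.1496 mol
Q = 0.1496 × 96485 / 0.803 = 17980 C
I = Q / t = 17980 / 8244 s = 2.18 A

2.18 A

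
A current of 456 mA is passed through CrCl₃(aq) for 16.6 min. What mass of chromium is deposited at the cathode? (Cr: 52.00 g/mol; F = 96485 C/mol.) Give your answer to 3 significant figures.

Q = It = 0.456 × 996 = 454.2 C
Moles of electrons = 454.2 / 96485 = 0.004707 mol
Cr³⁺ + 3e⁻ → Cr, so n(Cr) = 0.004707 / 3 = 0.001569 mol
m = 0.001569 × 52.00 = 0.0816 g

0.0816 g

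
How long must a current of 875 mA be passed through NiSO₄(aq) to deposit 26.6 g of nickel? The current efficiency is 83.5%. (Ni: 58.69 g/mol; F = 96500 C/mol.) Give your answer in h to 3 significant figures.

33.3 h

n(Ni) = 26.6 / 58.69 = 0.4532 mol
Ni²⁺ + 2e⁻ → Ni, so n(e⁻) = 2 × 0.4532 = 0.9064 mol
Q = 0.9064 × 96500 / 0.835 = 1.048×10^5 C
t = Q / I = 1.048×10^5 / 0.875 = 1.198×10^5 s = 33.3 h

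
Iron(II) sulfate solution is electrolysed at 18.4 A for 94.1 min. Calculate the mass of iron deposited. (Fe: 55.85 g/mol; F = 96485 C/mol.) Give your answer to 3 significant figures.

30.1 g

Q = 18.4 A × 5646 s = 1.039×10^5 C
n(e⁻) = 1.039×10^5 / 96485 = 1.077 mol
Fe²⁺ + 2e⁻ → Fe, so n(Fe) = 1.077 / 2 = 0.5385 mol
m = 0.5385 × 55.85 = 30.1 g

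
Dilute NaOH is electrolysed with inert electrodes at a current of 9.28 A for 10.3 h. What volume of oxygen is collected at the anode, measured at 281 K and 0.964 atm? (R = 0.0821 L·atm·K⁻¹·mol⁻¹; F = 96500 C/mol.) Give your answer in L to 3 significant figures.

21.3 L

Charge passed = 9.28 × 37080 = 3.441×10^5 C
n(e⁻) = Q/F = 3.441×10^5/96500 = 3.566 mol
2H₂O → O₂ + 4H⁺ + 4e⁻, so n(O₂) = 3.566 / 4 = 0.8915 mol
V = nRT/P = 0.8915 × 0.0821 × 281 / 0.964 = 21.34 L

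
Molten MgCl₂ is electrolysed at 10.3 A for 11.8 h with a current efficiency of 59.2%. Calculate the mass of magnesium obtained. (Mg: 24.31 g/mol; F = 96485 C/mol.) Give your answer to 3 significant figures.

Q = 10.3 × 42480 = 4.375×10^5 C
n(e⁻) = 4.375×10^5 / 96485 = 4.534 mol
Mg²⁺ + 2e⁻ → Mg, so theoretical m(Mg) = 2.267 × 24.31 = 55.11 g
Actual mass = 59.2% × 55.11 = 32.6 g

32.6 g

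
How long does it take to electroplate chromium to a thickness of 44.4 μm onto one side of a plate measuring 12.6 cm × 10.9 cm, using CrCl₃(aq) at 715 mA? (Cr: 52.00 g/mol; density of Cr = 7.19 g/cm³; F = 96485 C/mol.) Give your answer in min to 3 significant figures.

Plated area = 12.6 × 10.9 = 137.3 cm²
Volume = 137.3 × 44.4×10⁻⁴ cm = 0.6096 cm³
m(Cr) = 0.6096 × 7.19 = 4.383 g
n(Cr) = 4.383 / 52.00 = 0.08429 mol; n(e⁻) = 3 × 0.08429 = 0.2529 mol
Q = 0.2529 × 96485 = 24400 C
t = 24400 / 0.715 = 34130 s = 569 min

569 min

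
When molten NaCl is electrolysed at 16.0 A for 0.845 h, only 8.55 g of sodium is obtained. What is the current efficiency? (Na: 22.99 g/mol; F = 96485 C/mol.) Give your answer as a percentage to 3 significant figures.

Q = 16.0 × 3042 = 48670 C
n(e⁻) = 48670 / 96485 = 0.5044 mol
Na⁺ + e⁻ → Na, so theoretical n(Na) = 0.5044 mol → 11.60 g
Efficiency = 8.55 / 11.60 = 0.7371 = 73.7%

73.7%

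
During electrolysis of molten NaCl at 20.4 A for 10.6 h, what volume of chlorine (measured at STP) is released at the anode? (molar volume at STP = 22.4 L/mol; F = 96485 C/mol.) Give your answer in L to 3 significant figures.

Q = It = 20.4 × 38160 = 7.785×10^5 C
n(e⁻) = 7.785×10^5 / 96485 = 8.069 mol
2Cl⁻ → Cl₂ + 2e⁻, so n(Cl₂) = 8.069 / 2 = 4.035 mol
V = 4.035 × 22.4 = 90.38 L

90.4 L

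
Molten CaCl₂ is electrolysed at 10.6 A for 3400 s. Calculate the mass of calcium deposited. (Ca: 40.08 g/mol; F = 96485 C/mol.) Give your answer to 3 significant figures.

7.49 g

Q = 10.6 A × 3400 s = 36040 C
Moles of electrons = 36040 / 96485 = 0.3735 mol
Ca²⁺ + 2e⁻ → Ca, so n(Ca) = 0.3735 / 2 = 0.1868 mol
m = 0.1868 × 40.08 = 7.49 g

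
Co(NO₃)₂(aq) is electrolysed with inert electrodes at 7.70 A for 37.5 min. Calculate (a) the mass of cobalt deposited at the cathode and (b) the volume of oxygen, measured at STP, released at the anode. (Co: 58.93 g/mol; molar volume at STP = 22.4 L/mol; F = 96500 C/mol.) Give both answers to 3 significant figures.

5.29 g Co; 1.01 L O₂

Q = 7.70 × 2250 = 17330 C; n(e⁻) = 17330 / 96500 = 0.1796 mol
Cathode: Co²⁺ + 2e⁻ → Co → n(Co) = 0.1796/2 = 0.08980 mol → 5.29 g
Anode: 2H₂O → O₂ + 4H⁺ + 4e⁻ → n(O₂) = 0.1796/4 = 0.04490 mol → 1.01 L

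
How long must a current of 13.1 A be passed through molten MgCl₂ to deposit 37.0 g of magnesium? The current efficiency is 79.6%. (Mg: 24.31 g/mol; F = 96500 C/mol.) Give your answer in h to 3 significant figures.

7.83 h

n(Mg) = 37.0 / 24.31 = 1.522 mol
Mg²⁺ + 2e⁻ → Mg, so n(e⁻) = 2 × 1.522 = 3.044 mol
Q = 3.044 × 96500 / 0.796 = 3.690×10^5 C
t = Q / I = 3.690×10^5 / 13.1 = 28170 s = 7.83 h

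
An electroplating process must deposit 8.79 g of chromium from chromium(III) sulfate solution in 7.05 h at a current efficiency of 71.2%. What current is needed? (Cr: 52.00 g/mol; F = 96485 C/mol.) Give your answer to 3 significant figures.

2.71 A

n(Cr) = 8.79 / 52.00 = 0.1690 mol
Cr³⁺ + 3e⁻ → Cr, so n(e⁻) = 3 × 0.1690 = 0.5070 mol
Q = 0.5070 × 96485 / 0.712 = 68700 C
I = Q / t = 68700 / 25380 s = 2.71 A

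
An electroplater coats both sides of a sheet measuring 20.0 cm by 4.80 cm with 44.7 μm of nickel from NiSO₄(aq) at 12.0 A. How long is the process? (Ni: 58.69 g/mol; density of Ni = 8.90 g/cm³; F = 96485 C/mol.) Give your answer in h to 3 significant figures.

0.581 h

Plated area = 2 × 20.0 × 4.80 = 192.0 cm²
Volume = 192.0 × 44.7×10⁻⁴ cm = 0.8582 cm³
m(Ni) = 0.8582 × 8.90 = 7.638 g
n(Ni) = 7.638 / 58.69 = 0.1301 mol; n(e⁻) = 2 × 0.1301 = 0.2602 mol
Q = 0.2602 × 96485 = 25110 C
t = 25110 / 12.0 = 2093 s = 0.581 h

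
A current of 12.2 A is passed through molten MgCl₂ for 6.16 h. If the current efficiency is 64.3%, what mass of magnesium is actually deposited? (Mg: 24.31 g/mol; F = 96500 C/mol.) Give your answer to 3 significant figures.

21.9 g

Q = 12.2 × 22176 = 2.705×10^5 C
n(e⁻) = 2.705×10^5 / 96500 = 2.803 mol
Mg²⁺ + 2e⁻ → Mg, so theoretical m(Mg) = 1.402 × 24.31 = 34.08 g
Actual mass = 64.3% × 34.08 = 21.9 g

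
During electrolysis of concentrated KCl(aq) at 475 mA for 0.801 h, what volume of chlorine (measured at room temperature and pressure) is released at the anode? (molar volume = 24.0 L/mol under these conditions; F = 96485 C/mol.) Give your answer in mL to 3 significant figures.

Q = It = 0.475 × 2883.6 = 1370 C
Moles of electrons = 1370 / 96485 = 0.01420 mol
2Cl⁻ → Cl₂ + 2e⁻, so n(Cl₂) = 0.01420 / 2 = 0.007100 mol
V = 0.007100 × 24.0 = 0.1704 L
= 170 mL

170 mL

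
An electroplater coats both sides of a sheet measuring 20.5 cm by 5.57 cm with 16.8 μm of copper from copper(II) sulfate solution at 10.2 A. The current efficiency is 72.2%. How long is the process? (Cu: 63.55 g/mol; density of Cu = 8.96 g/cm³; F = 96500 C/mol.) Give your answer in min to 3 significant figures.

23.6 min

Plated area = 2 × 20.5 × 5.57 = 228.4 cm²
Volume = 228.4 × 16.8×10⁻⁴ cm = 0.3837 cm³
m(Cu) = 0.3837 × 8.96 = 3.438 g
n(Cu) = 3.438 / 63.55 = 0.05410 mol; n(e⁻) = 2 × 0.05410 = 0.1082 mol
Q = 0.1082 × 96500 / 0.722 = 14460 C
t = 14460 / 10.2 = 1418 s = 23.6 min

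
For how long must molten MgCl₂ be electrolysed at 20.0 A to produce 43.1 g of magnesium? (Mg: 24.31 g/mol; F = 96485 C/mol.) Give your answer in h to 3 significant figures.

4.75 h

n(Mg) = 43.1 / 24.31 = 1.773 mol
Mg²⁺ + 2e⁻ → Mg, so n(e⁻) = 2 × 1.773 = 3.546 mol
Q = 3.546 × 96485 = 3.421×10^5 C
t = Q / I = 3.421×10^5 / 20.0 = 17110 s = 4.75 h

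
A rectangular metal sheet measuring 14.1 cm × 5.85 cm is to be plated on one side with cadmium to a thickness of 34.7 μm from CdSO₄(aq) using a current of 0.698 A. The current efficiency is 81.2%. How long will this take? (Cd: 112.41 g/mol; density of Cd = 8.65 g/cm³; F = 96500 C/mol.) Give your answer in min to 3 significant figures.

125 min

Plated area = 14.1 × 5.85 = 82.49 cm²
Volume = 82.49 × 34.7×10⁻⁴ cm = 0.2862 cm³
m(Cd) = 0.2862 × 8.65 = 2.476 g
n(Cd) = 2.476 / 112.41 = 0.02203 mol; n(e⁻) = 2 × 0.02203 = 0.04406 mol
Q = 0.04406 × 96500 / 0.812 = 5236 C
t = 5236 / 0.698 = 7501 s = 125 min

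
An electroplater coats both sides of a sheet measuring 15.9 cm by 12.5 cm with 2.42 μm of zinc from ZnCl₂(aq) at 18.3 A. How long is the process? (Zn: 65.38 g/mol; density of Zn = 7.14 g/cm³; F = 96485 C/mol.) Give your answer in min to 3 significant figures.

Plated area = 2 × 15.9 × 12.5 = 397.5 cm²
Volume = 397.5 × 2.42×10⁻⁴ cm = 0.09620 cm³
m(Zn) = 0.09620 × 7.14 = 0.6869 g
n(Zn) = 0.6869 / 65.38 = 0.01051 mol; n(e⁻) = 2 × 0.01051 = 0.02102 mol
Q = 0.02102 × 96485 = 2028 C
t = 2028 / 18.3 = 110.8 s = 1.85 min

1.85 min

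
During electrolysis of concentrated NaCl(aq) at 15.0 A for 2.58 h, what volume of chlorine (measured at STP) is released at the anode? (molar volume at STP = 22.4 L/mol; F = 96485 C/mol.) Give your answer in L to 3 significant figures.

16.2 L

Q = 15.0 A × 9288 s = 1.393×10^5 C
Moles of electrons = 1.393×10^5 / 96485 = 1.444 mol
2Cl⁻ → Cl₂ + 2e⁻, so n(Cl₂) = 1.444 / 2 = 0.7220 mol
V = 0.7220 × 22.4 = 16.17 L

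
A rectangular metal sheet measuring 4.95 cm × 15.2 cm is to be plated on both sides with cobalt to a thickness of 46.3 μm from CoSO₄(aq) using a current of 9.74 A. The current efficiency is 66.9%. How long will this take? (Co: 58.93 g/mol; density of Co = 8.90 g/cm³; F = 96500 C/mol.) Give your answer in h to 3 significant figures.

0.866 h

Plated area = 2 × 4.95 × 15.2 = 150.5 cm²
Volume = 150.5 × 46.3×10⁻⁴ cm = 0.6968 cm³
m(Co) = 0.6968 × 8.90 = 6.202 g
n(Co) = 6.202 / 58.93 = 0.1052 mol; n(e⁻) = 2 × 0.1052 = 0.2104 mol
Q = 0.2104 × 96500 / 0.669 = 30350 C
t = 30350 / 9.74 = 3116 s = 0.866 h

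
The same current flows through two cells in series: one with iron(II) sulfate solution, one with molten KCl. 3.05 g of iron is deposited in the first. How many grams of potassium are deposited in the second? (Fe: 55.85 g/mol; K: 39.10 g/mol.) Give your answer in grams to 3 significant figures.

n(Fe) = 3.05 / 55.85 = 0.05461 mol
Fe²⁺ + 2e⁻ → Fe, so n(e⁻) = 2 × 0.05461 = 0.1092 mol
In series, the same 0.1092 mol of electrons flows through the second cell.
K⁺ + e⁻ → K, so n(K) = 0.1092 mol
m(K) = 0.1092 × 39.10 = 4.27 g

4.27 g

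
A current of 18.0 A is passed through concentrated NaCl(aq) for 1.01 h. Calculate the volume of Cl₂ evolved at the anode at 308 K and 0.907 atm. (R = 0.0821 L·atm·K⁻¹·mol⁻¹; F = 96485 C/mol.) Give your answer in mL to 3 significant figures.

9460 mL

Q = It = 18.0 × 3636 = 65450 C
n(e⁻) = 65450 / 96485 = 0.6783 mol
2Cl⁻ → Cl₂ + 2e⁻, so n(Cl₂) = 0.6783 / 2 = 0.3392 mol
V = nRT/P = 0.3392 × 0.0821 × 308 / 0.907 = 9.457 L
= 9460 mL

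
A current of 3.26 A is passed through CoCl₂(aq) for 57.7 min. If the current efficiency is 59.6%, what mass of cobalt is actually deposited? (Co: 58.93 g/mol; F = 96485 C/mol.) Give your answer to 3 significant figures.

2.05 g

Q = 3.26 × 3462 = 11290 C
n(e⁻) = 11290 / 96485 = 0.1170 mol
Co²⁺ + 2e⁻ → Co, so theoretical m(Co) = 0.05850 × 58.93 = 3.447 g
Actual mass = 59.6% × 3.447 = 2.05 g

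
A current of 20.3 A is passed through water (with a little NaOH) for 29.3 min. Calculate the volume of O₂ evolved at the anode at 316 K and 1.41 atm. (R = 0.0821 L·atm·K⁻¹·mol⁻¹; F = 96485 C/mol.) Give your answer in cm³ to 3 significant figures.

1700 cm³

Q = It = 20.3 × 1758 = 35690 C
n(e⁻) = 35690 / 96485 = 0.3699 mol
2H₂O → O₂ + 4H⁺ + 4e⁻, so n(O₂) = 0.3699 / 4 = 0.09248 mol
V = nRT/P = 0.09248 × 0.0821 × 316 / 1.41 = 1.702 L
= 1700 cm³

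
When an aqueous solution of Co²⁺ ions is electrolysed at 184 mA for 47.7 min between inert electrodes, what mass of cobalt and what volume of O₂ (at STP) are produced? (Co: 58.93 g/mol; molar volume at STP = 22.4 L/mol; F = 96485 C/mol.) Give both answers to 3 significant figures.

Q = 0.184 × 2862 = 526.6 C; n(e⁻) = 526.6 / 96485 = 0.005458 mol
Cathode: Co²⁺ + 2e⁻ → Co → n(Co) = 0.005458/2 = 0.002729 mol → 0.161 g
Anode: 2H₂O → O₂ + 4H⁺ + 4e⁻ → n(O₂) = 0.005458/4 = 0.001365 mol → 0.0306 L

0.161 g Co; 0.0306 L O₂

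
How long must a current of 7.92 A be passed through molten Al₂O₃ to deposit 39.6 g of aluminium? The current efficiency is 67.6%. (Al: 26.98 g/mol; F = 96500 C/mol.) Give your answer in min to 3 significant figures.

n(Al) = 39.6 / 26.98 = 1.468 mol
Al³⁺ + 3e⁻ → Al, so n(e⁻) = 3 × 1.468 = 4.404 mol
Q = 4.404 × 96500 / 0.676 = 6.287×10^5 C
t = Q / I = 6.287×10^5 / 7.92 = 79380 s = 1320 min

1320 min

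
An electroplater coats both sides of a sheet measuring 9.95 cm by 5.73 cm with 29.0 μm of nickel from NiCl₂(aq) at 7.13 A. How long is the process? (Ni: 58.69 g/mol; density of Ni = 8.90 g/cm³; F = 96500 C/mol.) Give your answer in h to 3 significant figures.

Plated area = 2 × 9.95 × 5.73 = 114.0 cm²
Volume = 114.0 × 29.0×10⁻⁴ cm = 0.3306 cm³
m(Ni) = 0.3306 × 8.90 = 2.942 g
n(Ni) = 2.942 / 58.69 = 0.05013 mol; n(e⁻) = 2 × 0.05013 = 0.1003 mol
Q = 0.1003 × 96500 = 9679 C
t = 9679 / 7.13 = 1358 s = 0.377 h

0.377 h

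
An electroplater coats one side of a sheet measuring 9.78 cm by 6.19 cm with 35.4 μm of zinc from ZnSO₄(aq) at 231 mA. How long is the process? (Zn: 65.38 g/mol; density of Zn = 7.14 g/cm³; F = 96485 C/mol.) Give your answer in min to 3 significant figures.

Plated area = 9.78 × 6.19 = 60.54 cm²
Volume = 60.54 × 35.4×10⁻⁴ cm = 0.2143 cm³
m(Zn) = 0.2143 × 7.14 = 1.530 g
n(Zn) = 1.530 / 65.38 = 0.02340 mol; n(e⁻) = 2 × 0.02340 = 0.04680 mol
Q = 0.04680 × 96485 = 4515 C
t = 4515 / 0.231 = 19550 s = 326 min

326 min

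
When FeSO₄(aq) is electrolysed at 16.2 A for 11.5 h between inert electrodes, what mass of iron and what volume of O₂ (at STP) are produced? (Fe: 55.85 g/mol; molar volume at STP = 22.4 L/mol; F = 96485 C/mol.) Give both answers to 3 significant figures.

194 g Fe; 38.9 L O₂

Q = 16.2 × 41400 = 6.707×10^5 C; n(e⁻) = 6.707×10^5 / 96485 = 6.951 mol
Cathode: Fe²⁺ + 2e⁻ → Fe → n(Fe) = 6.951/2 = 3.476 mol → 194 g
Anode: 2H₂O → O₂ + 4H⁺ + 4e⁻ → n(O₂) = 6.951/4 = 1.738 mol → 38.9 L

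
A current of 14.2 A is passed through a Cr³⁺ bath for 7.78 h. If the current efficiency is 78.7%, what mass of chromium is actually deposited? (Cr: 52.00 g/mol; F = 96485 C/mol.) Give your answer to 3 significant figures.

Q = 14.2 × 28008 = 3.977×10^5 C
n(e⁻) = 3.977×10^5 / 96485 = 4.122 mol
Cr³⁺ + 3e⁻ → Cr, so theoretical m(Cr) = 1.374 × 52.00 = 71.45 g
Actual mass = 78.7% × 71.45 = 56.2 g

56.2 g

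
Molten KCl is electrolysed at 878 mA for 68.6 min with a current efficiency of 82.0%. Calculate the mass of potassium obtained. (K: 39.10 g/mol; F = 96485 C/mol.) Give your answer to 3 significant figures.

1.20 g

Q = 0.878 × 4116 = 3614 C
n(e⁻) = 3614 / 96485 = 0.03746 mol
K⁺ + e⁻ → K, so theoretical m(K) = 0.03746 × 39.10 = 1.465 g
Actual mass = 82.0% × 1.465 = 1.20 g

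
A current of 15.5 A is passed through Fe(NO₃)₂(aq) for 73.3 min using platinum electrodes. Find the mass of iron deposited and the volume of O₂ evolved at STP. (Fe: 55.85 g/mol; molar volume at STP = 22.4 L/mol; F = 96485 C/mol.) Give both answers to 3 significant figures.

19.7 g Fe; 3.96 L O₂

Q = 15.5 × 4398 = 68170 C; n(e⁻) = 68170 / 96485 = 0.7065 mol
Cathode: Fe²⁺ + 2e⁻ → Fe → n(Fe) = 0.7065/2 = 0.3533 mol → 19.7 g
Anode: 2H₂O → O₂ + 4H⁺ + 4e⁻ → n(O₂) = 0.7065/4 = 0.1766 mol → 3.96 L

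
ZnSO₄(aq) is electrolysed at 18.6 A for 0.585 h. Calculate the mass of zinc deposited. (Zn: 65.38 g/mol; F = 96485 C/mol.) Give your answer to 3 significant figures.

13.3 g

Q = It = 18.6 × 2106 = 39170 C
n(e⁻) = Q/F = 39170/96485 = 0.4060 mol
Zn²⁺ + 2e⁻ → Zn, so n(Zn) = 0.4060 / 2 = 0.2030 mol
m = 0.2030 × 65.38 = 13.3 g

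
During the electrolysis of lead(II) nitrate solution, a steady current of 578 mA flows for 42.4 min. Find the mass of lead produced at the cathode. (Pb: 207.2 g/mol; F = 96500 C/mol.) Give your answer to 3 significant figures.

Q = 0.578 A × 2544 s = 1470 C
n(e⁻) = 1470 / 96500 = 0.01523 mol
Pb²⁺ + 2e⁻ → Pb, so n(Pb) = 0.01523 / 2 = 0.007615 mol
m = 0.007615 × 207.2 = 1.58 g

1.58 g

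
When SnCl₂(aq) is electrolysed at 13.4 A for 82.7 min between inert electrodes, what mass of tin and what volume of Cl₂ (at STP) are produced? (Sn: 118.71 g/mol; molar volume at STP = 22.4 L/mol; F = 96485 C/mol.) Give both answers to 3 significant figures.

40.9 g Sn; 7.72 L Cl₂

Q = 13.4 × 4962 = 66490 C; n(e⁻) = 66490 / 96485 = 0.6891 mol
Cathode: Sn²⁺ + 2e⁻ → Sn → n(Sn) = 0.6891/2 = 0.3446 mol → 40.9 g
Anode: 2Cl⁻ → Cl₂ + 2e⁻ → n(Cl₂) = 0.6891/2 = 0.3446 mol → 7.72 L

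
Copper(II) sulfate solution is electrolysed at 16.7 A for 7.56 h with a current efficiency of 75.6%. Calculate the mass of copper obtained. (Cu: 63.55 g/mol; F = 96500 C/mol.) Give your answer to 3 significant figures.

Q = 16.7 × 27216 = 4.545×10^5 C
n(e⁻) = 4.545×10^5 / 96500 = 4.710 mol
Cu²⁺ + 2e⁻ → Cu, so theoretical m(Cu) = 2.355 × 63.55 = 149.7 g
Actual mass = 75.6% × 149.7 = 113 g

113 g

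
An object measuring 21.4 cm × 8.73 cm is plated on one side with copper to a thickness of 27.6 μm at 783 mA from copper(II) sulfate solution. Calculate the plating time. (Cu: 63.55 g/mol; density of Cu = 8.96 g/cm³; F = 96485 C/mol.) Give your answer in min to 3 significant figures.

299 min

Plated area = 21.4 × 8.73 = 186.8 cm²
Volume = 186.8 × 27.6×10⁻⁴ cm = 0.5156 cm³
m(Cu) = 0.5156 × 8.96 = 4.620 g
n(Cu) = 4.620 / 63.55 = 0.07270 mol; n(e⁻) = 2 × 0.07270 = 0.1454 mol
Q = 0.1454 × 96485 = 14030 C
t = 14030 / 0.783 = 17920 s = 299 min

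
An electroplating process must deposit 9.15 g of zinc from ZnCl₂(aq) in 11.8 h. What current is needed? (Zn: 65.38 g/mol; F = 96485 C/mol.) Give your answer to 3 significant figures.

0.636 A

n(Zn) = 9.15 / 65.38 = 0.1400 mol
Zn²⁺ + 2e⁻ → Zn, so n(e⁻) = 2 × 0.1400 = 0.2800 mol
Q = 0.2800 × 96485 = 27020 C
I = Q / t = 27020 / 42480 s = 0.636 A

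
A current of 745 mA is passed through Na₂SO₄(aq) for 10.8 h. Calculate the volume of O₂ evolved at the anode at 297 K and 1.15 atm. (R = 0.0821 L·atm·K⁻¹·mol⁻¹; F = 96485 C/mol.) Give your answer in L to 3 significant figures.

1.59 L

Q = It = 0.745 × 38880 = 28970 C
Moles of electrons = 28970 / 96485 = 0.3003 mol
2H₂O → O₂ + 4H⁺ + 4e⁻, so n(O₂) = 0.3003 / 4 = 0.07508 mol
V = nRT/P = 0.07508 × 0.0821 × 297 / 1.15 = 1.592 L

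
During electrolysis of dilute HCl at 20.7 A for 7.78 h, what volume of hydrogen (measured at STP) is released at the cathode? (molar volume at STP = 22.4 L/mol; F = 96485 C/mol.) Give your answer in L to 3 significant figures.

Charge passed = 20.7 × 28008 = 5.798×10^5 C
n(e⁻) = 5.798×10^5 / 96485 = 6.009 mol
2H⁺ + 2e⁻ → H₂, so n(H₂) = 6.009 / 2 = 3.005 mol
V = 3.005 × 22.4 = 67.31 L

67.3 L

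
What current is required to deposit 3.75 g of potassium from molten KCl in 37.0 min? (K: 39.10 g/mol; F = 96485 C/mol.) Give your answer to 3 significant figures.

n(K) = 3.75 / 39.10 = 0.09591 mol
K⁺ + e⁻ → K, so n(e⁻) = 0.09591 mol
Q = 0.09591 × 96485 = 9254 C
I = Q / t = 9254 / 2220 s = 4.17 A

4.17 A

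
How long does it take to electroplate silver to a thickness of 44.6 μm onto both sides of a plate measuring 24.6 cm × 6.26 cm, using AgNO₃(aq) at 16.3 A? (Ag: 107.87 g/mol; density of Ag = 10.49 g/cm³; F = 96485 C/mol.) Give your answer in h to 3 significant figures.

0.220 h

Plated area = 2 × 24.6 × 6.26 = 308.0 cm²
Volume = 308.0 × 44.6×10⁻⁴ cm = 1.374 cm³
m(Ag) = 1.374 × 10.49 = 14.41 g
n(Ag) = 14.41 / 107.87 = 0.1336 mol; n(e⁻) = 0.1336 mol
Q = 0.1336 × 96485 = 12890 C
t = 12890 / 16.3 = 790.8 s = 0.220 h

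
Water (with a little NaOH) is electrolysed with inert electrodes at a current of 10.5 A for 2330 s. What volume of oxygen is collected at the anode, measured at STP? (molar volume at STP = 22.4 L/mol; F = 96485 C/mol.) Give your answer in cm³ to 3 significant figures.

1420 cm³

Q = It = 10.5 × 2330 = 24470 C
n(e⁻) = 24470 / 96485 = 0.2536 mol
2H₂O → O₂ + 4H⁺ + 4e⁻, so n(O₂) = 0.2536 / 4 = 0.06340 mol
V = 0.06340 × 22.4 = 1.420 L
= 1420 cm³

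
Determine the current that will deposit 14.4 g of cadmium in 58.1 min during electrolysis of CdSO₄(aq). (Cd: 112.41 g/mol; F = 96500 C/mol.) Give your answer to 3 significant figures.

7.09 A

n(Cd) = 14.4 / 112.41 = 0.1281 mol
Cd²⁺ + 2e⁻ → Cd, so n(e⁻) = 2 × 0.1281 = 0.2562 mol
Q = 0.2562 × 96500 = 24720 C
I = Q / t = 24720 / 3486 s = 7.09 A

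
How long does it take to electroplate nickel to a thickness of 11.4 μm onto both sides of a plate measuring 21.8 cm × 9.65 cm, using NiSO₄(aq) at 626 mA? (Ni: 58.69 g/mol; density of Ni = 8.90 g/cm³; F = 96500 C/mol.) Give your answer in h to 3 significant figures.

Plated area = 2 × 21.8 × 9.65 = 420.7 cm²
Volume = 420.7 × 11.4×10⁻⁴ cm = 0.4796 cm³
m(Ni) = 0.4796 × 8.90 = 4.268 g
n(Ni) = 4.268 / 58.69 = 0.07272 mol; n(e⁻) = 2 × 0.07272 = 0.1454 mol
Q = 0.1454 × 96500 = 14030 C
t = 14030 / 0.626 = 22410 s = 6.23 h

6.23 h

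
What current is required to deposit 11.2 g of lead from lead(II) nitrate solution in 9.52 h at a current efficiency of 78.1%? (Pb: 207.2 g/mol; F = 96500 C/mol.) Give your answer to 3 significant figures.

0.390 A

n(Pb) = 11.2 / 207.2 = 0.05405 mol
Pb²⁺ + 2e⁻ → Pb, so n(e⁻) = 2 × 0.05405 = 0.1081 mol
Q = 0.1081 × 96500 / 0.781 = 13360 C
I = Q / t = 13360 / 34272 s = 0.390 A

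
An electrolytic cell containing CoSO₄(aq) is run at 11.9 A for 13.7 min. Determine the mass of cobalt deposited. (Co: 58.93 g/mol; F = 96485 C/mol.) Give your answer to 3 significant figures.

Q = 11.9 A × 822 s = 9782 C
n(e⁻) = 9782 / 96485 = 0.1014 mol
Co²⁺ + 2e⁻ → Co, so n(Co) = 0.1014 / 2 = 0.05070 mol
m = 0.05070 × 58.93 = 2.99 g

2.99 g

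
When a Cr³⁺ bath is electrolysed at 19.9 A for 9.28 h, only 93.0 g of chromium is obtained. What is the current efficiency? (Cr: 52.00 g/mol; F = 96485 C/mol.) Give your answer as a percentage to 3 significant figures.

77.9%

Q = 19.9 × 33408 = 6.648×10^5 C
n(e⁻) = 6.648×10^5 / 96485 = 6.890 mol
Cr³⁺ + 3e⁻ → Cr, so theoretical n(Cr) = 2.297 mol → 119.4 g
Efficiency = 93.0 / 119.4 = 0.7789 = 77.9%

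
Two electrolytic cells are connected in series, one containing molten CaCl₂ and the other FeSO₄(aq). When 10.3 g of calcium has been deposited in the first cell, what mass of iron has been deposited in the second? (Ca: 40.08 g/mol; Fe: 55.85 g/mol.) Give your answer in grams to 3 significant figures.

14.4 g

n(Ca) = 10.3 / 40.08 = 0.2570 mol
Ca²⁺ + 2e⁻ → Ca, so n(e⁻) = 2 × 0.2570 = 0.5140 mol
In series, the same 0.5140 mol of electrons flows through the second cell.
Fe²⁺ + 2e⁻ → Fe, so n(Fe) = 0.5140 / 2 = 0.2570 mol
m(Fe) = 0.2570 × 55.85 = 14.4 g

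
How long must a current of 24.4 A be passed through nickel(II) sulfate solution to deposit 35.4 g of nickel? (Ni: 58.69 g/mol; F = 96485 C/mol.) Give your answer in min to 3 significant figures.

79.5 min

n(Ni) = 35.4 / 58.69 = 0.6032 mol
Ni²⁺ + 2e⁻ → Ni, so n(e⁻) = 2 × 0.6032 = 1.206 mol
Q = 1.206 × 96485 = 1.164×10^5 C
t = Q / I = 1.164×10^5 / 24.4 = 4770 s = 79.5 min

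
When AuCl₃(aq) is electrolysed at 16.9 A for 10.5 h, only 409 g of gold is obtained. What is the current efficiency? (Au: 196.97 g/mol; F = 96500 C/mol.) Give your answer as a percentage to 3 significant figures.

94.1%

Q = 16.9 × 37800 = 6.388×10^5 C
n(e⁻) = 6.388×10^5 / 96500 = 6.620 mol
Au³⁺ + 3e⁻ → Au, so theoretical n(Au) = 2.207 mol → 434.7 g
Efficiency = 409 / 434.7 = 0.9409 = 94.1%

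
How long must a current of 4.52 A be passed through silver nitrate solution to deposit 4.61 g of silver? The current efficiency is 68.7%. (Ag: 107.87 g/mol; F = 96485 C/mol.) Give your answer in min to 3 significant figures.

n(Ag) = 4.61 / 107.87 = 0.04274 mol
Ag⁺ + e⁻ → Ag, so n(e⁻) = 0.04274 mol
Q = 0.04274 × 96485 / 0.687 = 6003 C
t = Q / I = 6003 / 4.52 = 1328 s = 22.1 min

22.1 min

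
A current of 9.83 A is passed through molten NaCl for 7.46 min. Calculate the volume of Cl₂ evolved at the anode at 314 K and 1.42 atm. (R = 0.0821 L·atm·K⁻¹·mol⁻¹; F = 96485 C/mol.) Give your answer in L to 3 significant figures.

Charge passed = 9.83 × 447.6 = 4400 C
Moles of electrons = 4400 / 96485 = 0.04560 mol
2Cl⁻ → Cl₂ + 2e⁻, so n(Cl₂) = 0.04560 / 2 = 0.02280 mol
V = nRT/P = 0.02280 × 0.0821 × 314 / 1.42 = 0.4139 L

0.414 L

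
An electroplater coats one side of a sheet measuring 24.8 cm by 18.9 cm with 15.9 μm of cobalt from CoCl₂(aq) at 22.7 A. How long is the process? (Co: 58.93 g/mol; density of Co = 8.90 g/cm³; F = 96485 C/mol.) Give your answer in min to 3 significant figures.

15.9 min

Plated area = 24.8 × 18.9 = 468.7 cm²
Volume = 468.7 × 15.9×10⁻⁴ cm = 0.7452 cm³
m(Co) = 0.7452 × 8.90 = 6.632 g
n(Co) = 6.632 / 58.93 = 0.1125 mol; n(e⁻) = 2 × 0.1125 = 0.2250 mol
Q = 0.2250 × 96485 = 21710 C
t = 21710 / 22.7 = 956.4 s = 15.9 min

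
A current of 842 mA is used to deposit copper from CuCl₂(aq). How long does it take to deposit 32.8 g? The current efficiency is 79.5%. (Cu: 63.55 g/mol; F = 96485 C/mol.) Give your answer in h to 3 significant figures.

n(Cu) = 32.8 / 63.55 = 0.5161 mol
Cu²⁺ + 2e⁻ → Cu, so n(e⁻) = 2 × 0.5161 = 1.032 mol
Q = 1.032 × 96485 / 0.795 = 1.252×10^5 C
t = Q / I = 1.252×10^5 / 0.842 = 1.487×10^5 s = 41.3 h

41.3 h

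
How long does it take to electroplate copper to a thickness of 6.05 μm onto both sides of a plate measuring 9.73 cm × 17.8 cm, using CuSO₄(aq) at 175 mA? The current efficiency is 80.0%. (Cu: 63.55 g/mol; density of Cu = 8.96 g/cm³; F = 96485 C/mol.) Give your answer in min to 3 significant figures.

679 min

Plated area = 2 × 9.73 × 17.8 = 346.4 cm²
Volume = 346.4 × 6.05×10⁻⁴ cm = 0.2096 cm³
m(Cu) = 0.2096 × 8.96 = 1.878 g
n(Cu) = 1.878 / 63.55 = 0.02955 mol; n(e⁻) = 2 × 0.02955 = 0.05910 mol
Q = 0.05910 × 96485 / 0.800 = 7128 C
t = 7128 / 0.175 = 40730 s = 679 min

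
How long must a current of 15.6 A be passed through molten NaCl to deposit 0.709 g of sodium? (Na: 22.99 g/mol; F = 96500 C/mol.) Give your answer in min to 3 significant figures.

n(Na) = 0.709 / 22.99 = 0.03084 mol
Na⁺ + e⁻ → Na, so n(e⁻) = 0.03084 mol
Q = 0.03084 × 96500 = 2976 C
t = Q / I = 2976 / 15.6 = 190.8 s = 3.18 min

3.18 min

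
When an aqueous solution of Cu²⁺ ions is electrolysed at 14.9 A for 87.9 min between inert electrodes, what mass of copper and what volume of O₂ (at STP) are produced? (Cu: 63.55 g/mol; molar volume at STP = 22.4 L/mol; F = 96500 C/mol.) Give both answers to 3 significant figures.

Q = 14.9 × 5274 = 78580 C; n(e⁻) = 78580 / 96500 = 0.8143 mol
Cathode: Cu²⁺ + 2e⁻ → Cu → n(Cu) = 0.8143/2 = 0.4072 mol → 25.9 g
Anode: 2H₂O → O₂ + 4H⁺ + 4e⁻ → n(O₂) = 0.8143/4 = 0.2036 mol → 4.56 L

25.9 g Cu; 4.56 L O₂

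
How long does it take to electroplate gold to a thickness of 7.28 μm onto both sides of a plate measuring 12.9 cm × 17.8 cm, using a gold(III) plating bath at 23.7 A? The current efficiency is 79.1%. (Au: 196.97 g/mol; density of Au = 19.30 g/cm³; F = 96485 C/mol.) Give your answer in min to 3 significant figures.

Plated area = 2 × 12.9 × 17.8 = 459.2 cm²
Volume = 459.2 × 7.28×10⁻⁴ cm = 0.3343 cm³
m(Au) = 0.3343 × 19.30 = 6.452 g
n(Au) = 6.452 / 196.97 = 0.03276 mol; n(e⁻) = 3 × 0.03276 = 0.09828 mol
Q = 0.09828 × 96485 / 0.791 = 11990 C
t = 11990 / 23.7 = 505.9 s = 8.43 min

8.43 min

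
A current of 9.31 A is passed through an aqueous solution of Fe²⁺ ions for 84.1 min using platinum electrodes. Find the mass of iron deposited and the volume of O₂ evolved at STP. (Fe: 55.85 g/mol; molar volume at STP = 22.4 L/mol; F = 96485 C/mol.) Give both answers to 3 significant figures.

Q = 9.31 × 5046 = 46980 C; n(e⁻) = 46980 / 96485 = 0.4869 mol
Cathode: Fe²⁺ + 2e⁻ → Fe → n(Fe) = 0.4869/2 = 0.2435 mol → 13.6 g
Anode: 2H₂O → O₂ + 4H⁺ + 4e⁻ → n(O₂) = 0.4869/4 = 0.1217 mol → 2.73 L

13.6 g Fe; 2.73 L O₂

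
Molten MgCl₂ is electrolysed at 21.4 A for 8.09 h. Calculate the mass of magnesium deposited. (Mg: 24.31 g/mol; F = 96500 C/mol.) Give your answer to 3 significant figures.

Q = 21.4 A × 29124 s = 6.233×10^5 C
Moles of electrons = 6.233×10^5 / 96500 = 6.459 mol
Mg²⁺ + 2e⁻ → Mg, so n(Mg) = 6.459 / 2 = 3.230 mol
m = 3.230 × 24.31 = 78.5 g

78.5 g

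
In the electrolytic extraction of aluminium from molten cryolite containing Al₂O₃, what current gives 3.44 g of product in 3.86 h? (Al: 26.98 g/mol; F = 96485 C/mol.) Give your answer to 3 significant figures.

2.66 A

n(Al) = 3.44 / 26.98 = 0.1275 mol
Al³⁺ + 3e⁻ → Al, so n(e⁻) = 3 × 0.1275 = 0.3825 mol
Q = 0.3825 × 96485 = 36910 C
I = Q / t = 36910 / 13896 s = 2.66 A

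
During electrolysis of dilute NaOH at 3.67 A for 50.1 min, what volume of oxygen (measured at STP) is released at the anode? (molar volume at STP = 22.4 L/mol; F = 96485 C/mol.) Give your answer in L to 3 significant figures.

Q = It = 3.67 × 3006 = 11030 C
n(e⁻) = Q/F = 11030/96485 = 0.1143 mol
2H₂O → O₂ + 4H⁺ + 4e⁻, so n(O₂) = 0.1143 / 4 = 0.02858 mol
V = 0.02858 × 22.4 = 0.6402 L

0.640 L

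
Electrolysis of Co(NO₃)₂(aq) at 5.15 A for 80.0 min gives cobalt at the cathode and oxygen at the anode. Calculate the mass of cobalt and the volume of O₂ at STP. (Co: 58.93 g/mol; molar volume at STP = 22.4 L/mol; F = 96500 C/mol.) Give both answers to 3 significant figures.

7.55 g Co; 1.43 L O₂

Q = 5.15 × 4800 = 24720 C; n(e⁻) = 24720 / 96500 = 0.2562 mol
Cathode: Co²⁺ + 2e⁻ → Co → n(Co) = 0.2562/2 = 0.1281 mol → 7.55 g
Anode: 2H₂O → O₂ + 4H⁺ + 4e⁻ → n(O₂) = 0.2562/4 = 0.06405 mol → 1.43 L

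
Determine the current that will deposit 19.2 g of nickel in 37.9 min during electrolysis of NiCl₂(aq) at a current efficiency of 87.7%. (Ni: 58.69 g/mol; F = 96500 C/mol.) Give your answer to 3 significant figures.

31.7 A

n(Ni) = 19.2 / 58.69 = 0.3271 mol
Ni²⁺ + 2e⁻ → Ni, so n(e⁻) = 2 × 0.3271 = 0.6542 mol
Q = 0.6542 × 96500 / 0.877 = 71980 C
I = Q / t = 71980 / 2274 s = 31.7 A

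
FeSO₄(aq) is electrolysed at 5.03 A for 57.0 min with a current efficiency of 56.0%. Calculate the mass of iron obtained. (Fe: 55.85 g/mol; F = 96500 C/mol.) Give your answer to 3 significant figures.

2.79 g

Q = 5.03 × 3420 = 17200 C
n(e⁻) = 17200 / 96500 = 0.1782 mol
Fe²⁺ + 2e⁻ → Fe, so theoretical m(Fe) = 0.08910 × 55.85 = 4.976 g
Actual mass = 56.0% × 4.976 = 2.79 g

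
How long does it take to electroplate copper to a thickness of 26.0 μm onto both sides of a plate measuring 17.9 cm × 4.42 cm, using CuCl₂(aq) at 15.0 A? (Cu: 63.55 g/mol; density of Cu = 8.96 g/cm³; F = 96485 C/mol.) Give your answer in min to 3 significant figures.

Plated area = 2 × 17.9 × 4.42 = 158.2 cm²
Volume = 158.2 × 26.0×10⁻⁴ cm = 0.4113 cm³
m(Cu) = 0.4113 × 8.96 = 3.685 g
n(Cu) = 3.685 / 63.55 = 0.05799 mol; n(e⁻) = 2 × 0.05799 = 0.1160 mol
Q = 0.1160 × 96485 = 11190 C
t = 11190 / 15.0 = 746.0 s = 12.4 min

12.4 min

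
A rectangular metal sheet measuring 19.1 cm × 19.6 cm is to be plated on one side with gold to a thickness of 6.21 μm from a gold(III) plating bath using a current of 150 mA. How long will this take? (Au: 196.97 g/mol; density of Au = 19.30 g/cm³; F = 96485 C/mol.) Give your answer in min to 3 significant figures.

Plated area = 19.1 × 19.6 = 374.4 cm²
Volume = 374.4 × 6.21×10⁻⁴ cm = 0.2325 cm³
m(Au) = 0.2325 × 19.30 = 4.487 g
n(Au) = 4.487 / 196.97 = 0.02278 mol; n(e⁻) = 3 × 0.02278 = 0.06834 mol
Q = 0.06834 × 96485 = 6594 C
t = 6594 / 0.150 = 43960 s = 733 min

733 min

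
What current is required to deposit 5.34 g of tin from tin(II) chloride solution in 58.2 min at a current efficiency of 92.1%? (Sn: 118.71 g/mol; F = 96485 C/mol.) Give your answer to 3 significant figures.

n(Sn) = 5.34 / 118.71 = 0.04498 mol
Sn²⁺ + 2e⁻ → Sn, so n(e⁻) = 2 × 0.04498 = 0.08996 mol
Q = 0.08996 × 96485 / 0.921 = 9424 C
I = Q / t = 9424 / 3492 s = 2.70 A

2.70 A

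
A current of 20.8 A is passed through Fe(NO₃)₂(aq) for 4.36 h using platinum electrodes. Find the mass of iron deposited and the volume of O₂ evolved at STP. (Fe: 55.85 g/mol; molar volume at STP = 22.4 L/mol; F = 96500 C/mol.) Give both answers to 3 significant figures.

Q = 20.8 × 15696 = 3.265×10^5 C; n(e⁻) = 3.265×10^5 / 96500 = 3.383 mol
Cathode: Fe²⁺ + 2e⁻ → Fe → n(Fe) = 3.383/2 = 1.692 mol → 94.5 g
Anode: 2H₂O → O₂ + 4H⁺ + 4e⁻ → n(O₂) = 3.383/4 = 0.8458 mol → 18.9 L

94.5 g Fe; 18.9 L O₂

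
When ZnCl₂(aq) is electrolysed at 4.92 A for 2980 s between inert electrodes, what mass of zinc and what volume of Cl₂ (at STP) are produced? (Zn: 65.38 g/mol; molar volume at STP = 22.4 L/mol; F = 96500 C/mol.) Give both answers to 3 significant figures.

4.97 g Zn; 1.70 L Cl₂

Q = 4.92 × 2980 = 14660 C; n(e⁻) = 14660 / 96500 = 0.1519 mol
Cathode: Zn²⁺ + 2e⁻ → Zn → n(Zn) = 0.1519/2 = 0.07595 mol → 4.97 g
Anode: 2Cl⁻ → Cl₂ + 2e⁻ → n(Cl₂) = 0.1519/2 = 0.07595 mol → 1.70 L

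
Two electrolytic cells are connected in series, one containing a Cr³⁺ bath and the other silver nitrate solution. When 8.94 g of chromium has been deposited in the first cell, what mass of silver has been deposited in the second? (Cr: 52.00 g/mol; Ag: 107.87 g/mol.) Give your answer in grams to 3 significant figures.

55.6 g

n(Cr) = 8.94 / 52.00 = 0.1719 mol
Cr³⁺ + 3e⁻ → Cr, so n(e⁻) = 3 × 0.1719 = 0.5157 mol
Since the cells are in series, n(e⁻) in the Ag cell is also 0.5157 mol.
Ag⁺ + e⁻ → Ag, so n(Ag) = 0.5157 mol
m(Ag) = 0.5157 × 107.87 = 55.6 g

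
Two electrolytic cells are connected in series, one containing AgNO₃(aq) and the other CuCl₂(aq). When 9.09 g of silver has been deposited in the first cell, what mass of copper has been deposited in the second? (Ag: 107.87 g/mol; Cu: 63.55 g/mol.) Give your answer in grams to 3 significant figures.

2.68 g

n(Ag) = 9.09 / 107.87 = 0.08427 mol
Ag⁺ + e⁻ → Ag, so n(e⁻) = 0.08427 mol
Same current for the same time ⇒ same n(e⁻) = 0.08427 mol in both cells.
Cu²⁺ + 2e⁻ → Cu, so n(Cu) = 0.08427 / 2 = 0.04214 mol
m(Cu) = 0.04214 × 63.55 = 2.68 g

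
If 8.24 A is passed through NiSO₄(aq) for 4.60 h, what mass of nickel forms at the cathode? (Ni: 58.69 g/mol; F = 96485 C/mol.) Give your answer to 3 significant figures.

41.5 g

Q = It = 8.24 × 16560 = 1.365×10^5 C
n(e⁻) = Q/F = 1.365×10^5/96485 = 1.415 mol
Ni²⁺ + 2e⁻ → Ni, so n(Ni) = 1.415 / 2 = 0.7075 mol
m = 0.7075 × 58.69 = 41.5 g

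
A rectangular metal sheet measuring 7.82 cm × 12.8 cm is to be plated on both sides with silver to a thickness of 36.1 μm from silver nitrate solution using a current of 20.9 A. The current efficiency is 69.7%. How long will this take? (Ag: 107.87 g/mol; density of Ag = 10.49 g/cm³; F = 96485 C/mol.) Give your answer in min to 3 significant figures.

Plated area = 2 × 7.82 × 12.8 = 200.2 cm²
Volume = 200.2 × 36.1×10⁻⁴ cm = 0.7227 cm³
m(Ag) = 0.7227 × 10.49 = 7.581 g
n(Ag) = 7.581 / 107.87 = 0.07028 mol; n(e⁻) = 0.07028 mol
Q = 0.07028 × 96485 / 0.697 = 9729 C
t = 9729 / 20.9 = 465.5 s = 7.76 min

7.76 min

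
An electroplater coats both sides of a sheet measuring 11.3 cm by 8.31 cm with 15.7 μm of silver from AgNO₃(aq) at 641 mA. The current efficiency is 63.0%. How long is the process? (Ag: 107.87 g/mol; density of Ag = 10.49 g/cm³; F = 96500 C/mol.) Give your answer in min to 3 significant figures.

Plated area = 2 × 11.3 × 8.31 = 187.8 cm²
Volume = 187.8 × 15.7×10⁻⁴ cm = 0.2948 cm³
m(Ag) = 0.2948 × 10.49 = 3.092 g
n(Ag) = 3.092 / 107.87 = 0.02866 mol; n(e⁻) = 0.02866 mol
Q = 0.02866 × 96500 / 0.630 = 4390 C
t = 4390 / 0.641 = 6849 s = 114 min

114 min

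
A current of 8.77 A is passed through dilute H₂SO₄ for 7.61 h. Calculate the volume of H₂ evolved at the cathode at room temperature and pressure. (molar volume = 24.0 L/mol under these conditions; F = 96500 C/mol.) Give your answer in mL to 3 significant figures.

29900 mL

Q = 8.77 A × 27396 s = 2.403×10^5 C
Moles of electrons = 2.403×10^5 / 96500 = 2.490 mol
2H⁺ + 2e⁻ → H₂, so n(H₂) = 2.490 / 2 = 1.245 mol
V = 1.245 × 24.0 = 29.88 L
= 29900 mL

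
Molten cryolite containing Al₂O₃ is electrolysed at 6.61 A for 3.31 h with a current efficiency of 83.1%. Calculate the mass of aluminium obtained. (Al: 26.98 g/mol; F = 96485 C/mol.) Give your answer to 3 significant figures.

6.10 g

Q = 6.61 × 11916 = 78760 C
n(e⁻) = 78760 / 96485 = 0.8163 mol
Al³⁺ + 3e⁻ → Al, so theoretical m(Al) = 0.2721 × 26.98 = 7.341 g
Actual mass = 83.1% × 7.341 = 6.10 g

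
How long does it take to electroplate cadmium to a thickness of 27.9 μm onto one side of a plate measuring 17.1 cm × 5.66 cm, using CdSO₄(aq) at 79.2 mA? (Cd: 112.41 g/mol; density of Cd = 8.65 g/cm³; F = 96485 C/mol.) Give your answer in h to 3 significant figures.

Plated area = 17.1 × 5.66 = 96.79 cm²
Volume = 96.79 × 27.9×10⁻⁴ cm = 0.2700 cm³
m(Cd) = 0.2700 × 8.65 = 2.336 g
n(Cd) = 2.336 / 112.41 = 0.02078 mol; n(e⁻) = 2 × 0.02078 = 0.04156 mol
Q = 0.04156 × 96485 = 4010 C
t = 4010 / 0.0792 = 50630 s = 14.1 h

14.1 h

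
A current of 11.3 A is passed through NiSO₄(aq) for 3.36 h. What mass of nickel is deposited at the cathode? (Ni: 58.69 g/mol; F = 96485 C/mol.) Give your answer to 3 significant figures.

Q = 11.3 A × 12096 s = 1.367×10^5 C
Moles of electrons = 1.367×10^5 / 96485 = 1.417 mol
Ni²⁺ + 2e⁻ → Ni, so n(Ni) = 1.417 / 2 = 0.7085 mol
m = 0.7085 × 58.69 = 41.6 g

41.6 g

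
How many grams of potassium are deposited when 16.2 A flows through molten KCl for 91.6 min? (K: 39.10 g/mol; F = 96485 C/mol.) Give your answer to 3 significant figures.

Charge passed = 16.2 × 5496 = 89040 C
Moles of electrons = 89040 / 96485 = 0.9228 mol
K⁺ + e⁻ → K, so n(K) = 0.9228 mol
m = 0.9228 × 39.10 = 36.1 g

36.1 g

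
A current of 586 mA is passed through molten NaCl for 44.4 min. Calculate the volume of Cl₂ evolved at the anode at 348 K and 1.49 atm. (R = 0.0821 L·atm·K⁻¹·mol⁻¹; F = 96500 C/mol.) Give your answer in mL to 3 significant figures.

Q = It = 0.586 × 2664 = 1561 C
n(e⁻) = Q/F = 1561/96500 = 0.01618 mol
2Cl⁻ → Cl₂ + 2e⁻, so n(Cl₂) = 0.01618 / 2 = 0.008090 mol
V = nRT/P = 0.008090 × 0.0821 × 348 / 1.49 = 0.1551 L
= 155 mL

155 mL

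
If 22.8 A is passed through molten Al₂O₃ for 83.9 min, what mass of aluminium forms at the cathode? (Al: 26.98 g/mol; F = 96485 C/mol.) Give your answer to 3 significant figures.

10.7 g

Q = 22.8 A × 5034 s = 1.148×10^5 C
n(e⁻) = Q/F = 1.148×10^5/96485 = 1.190 mol
Al³⁺ + 3e⁻ → Al, so n(Al) = 1.190 / 3 = 0.3967 mol
m = 0.3967 × 26.98 = 10.7 g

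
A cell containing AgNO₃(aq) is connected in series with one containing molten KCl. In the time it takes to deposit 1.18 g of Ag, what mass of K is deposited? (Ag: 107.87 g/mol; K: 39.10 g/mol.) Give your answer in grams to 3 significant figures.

0.428 g

n(Ag) = 1.18 / 107.87 = 0.01094 mol
Ag⁺ + e⁻ → Ag, so n(e⁻) = 0.01094 mol
In series, the same 0.01094 mol of electrons flows through the second cell.
K⁺ + e⁻ → K, so n(K) = 0.01094 mol
m(K) = 0.01094 × 39.10 = 0.428 g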